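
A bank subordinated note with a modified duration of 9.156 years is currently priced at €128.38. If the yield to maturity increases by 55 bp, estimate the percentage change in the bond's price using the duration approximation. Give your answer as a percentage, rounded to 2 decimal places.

Duration approximation: ΔP/P ≈ -D_mod · Δy = -9.156 × (+0.0055) = -0.050358.
As a percentage: -5.0358%.

-5.04%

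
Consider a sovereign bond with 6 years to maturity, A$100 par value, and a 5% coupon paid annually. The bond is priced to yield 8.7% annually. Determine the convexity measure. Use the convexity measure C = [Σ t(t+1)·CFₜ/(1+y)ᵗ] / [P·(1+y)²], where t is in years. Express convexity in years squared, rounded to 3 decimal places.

With y = 0.087:
  t   CF        PV=CF/(1+0.087)^t    t·PV        t(t+1)·PV
  1         5.00         4.5998         4.5998           9.1996
  2         5.00         4.2317         8.4633          25.3900
  3         5.00         3.8930        11.6789          46.7157
  4         5.00         3.5814        14.3256          71.6278
  5         5.00         3.2947        16.4737          98.8425
  6       105.00        63.6520       381.9120       2,673.3839
  Σ                     83.2526       437.4534       2,925.1594
P = 83.2526.
Convexity = Σ t(t+1)·PV / [P·(1+y)²] = 2,925.1594 / (83.2526 × 1.181569) = 29.73670.

29.737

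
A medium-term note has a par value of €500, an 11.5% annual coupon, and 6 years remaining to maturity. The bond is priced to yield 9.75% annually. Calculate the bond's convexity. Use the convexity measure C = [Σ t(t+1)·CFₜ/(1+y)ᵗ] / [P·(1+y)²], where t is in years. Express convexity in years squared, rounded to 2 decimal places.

24.96

With y = 0.0975:
  t   CF        PV=CF/(1+0.0975)^t    t·PV        t(t+1)·PV
  1        57.50        52.3918        52.3918         104.7836
  2        57.50        47.7374        95.4748         286.4244
  3        57.50        43.4965       130.4895         521.9579
  4        57.50        39.6323       158.5294         792.6468
  5        57.50        36.1115       180.5574       1,083.3442
  6       557.50       319.0198     1,914.1191      13,398.8334
  Σ                    538.3894     2,531.5619      16,187.9904
P = 538.3894.
Convexity = Σ t(t+1)·PV / [P·(1+y)²] = 16,187.9904 / (538.3894 × 1.204506) = 24.96246.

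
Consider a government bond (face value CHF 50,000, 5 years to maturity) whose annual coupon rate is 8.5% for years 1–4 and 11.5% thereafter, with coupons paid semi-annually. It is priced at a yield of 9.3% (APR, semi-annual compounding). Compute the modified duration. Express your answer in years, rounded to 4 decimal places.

3.9863 years

Periodic yield y = 0.0465. First find Macaulay duration:
  t   CF        PV=CF/(1+0.0465)^t    t·PV
  1     2,125.00     2,030.5781     2,030.5781
  2     2,125.00     1,940.3518     3,880.7035
  3     2,125.00     1,854.1345     5,562.4035
  4     2,125.00     1,771.7482     7,086.9929
  5     2,125.00     1,693.0227     8,465.1133
  6     2,125.00     1,617.7952     9,706.7711
  7     2,125.00     1,545.9104    10,821.3725
  8     2,125.00     1,477.2196    11,817.7571
  9     2,875.00     1,909.7862    17,188.0760
  10   52,875.00    33,562.7898   335,627.8985
  Σ                 49,403.3365   412,187.6665
P = 49,403.3365; Macaulay duration = 412,187.6665 / 49,403.3365 = 8.34332 half-year periods = 4.17166 years.
Modified duration = D_Mac / (1 + y) = 4.17166 / 1.0465 = 3.98630 years.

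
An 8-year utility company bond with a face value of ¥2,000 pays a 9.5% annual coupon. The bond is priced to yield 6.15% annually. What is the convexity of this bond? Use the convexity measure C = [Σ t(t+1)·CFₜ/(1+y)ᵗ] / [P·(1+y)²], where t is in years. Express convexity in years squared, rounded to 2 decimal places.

44.46

With y = 0.0615:
  t   CF        PV=CF/(1+0.0615)^t    t·PV        t(t+1)·PV
  1       190.00       178.9920       178.9920         357.9840
  2       190.00       168.6218       337.2435       1,011.7305
  3       190.00       158.8523       476.5570       1,906.2280
  4       190.00       149.6489       598.5957       2,992.9785
  5       190.00       140.9787       704.8937       4,229.3620
  6       190.00       132.8109       796.8652       5,578.0564
  7       190.00       125.1162       875.8135       7,006.5083
  8     2,190.00     1,358.5766    10,868.6127      97,817.5145
  Σ                  2,413.5974    14,837.5733     120,900.3622
P = 2,413.5974.
Convexity = Σ t(t+1)·PV / [P·(1+y)²] = 120,900.3622 / (2,413.5974 × 1.126782) = 44.45522.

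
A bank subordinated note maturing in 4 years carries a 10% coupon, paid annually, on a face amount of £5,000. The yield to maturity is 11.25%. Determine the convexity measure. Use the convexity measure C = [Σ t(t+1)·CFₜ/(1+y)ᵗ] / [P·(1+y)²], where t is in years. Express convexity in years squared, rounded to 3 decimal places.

With y = 0.1125:
  t   CF        PV=CF/(1+0.1125)^t    t·PV        t(t+1)·PV
  1       500.00       449.4382       449.4382         898.8764
  2       500.00       403.9894       807.9788       2,423.9364
  3       500.00       363.1365     1,089.4096       4,357.6384
  4     5,500.00     3,590.5635    14,362.2540      71,811.2699
  Σ                  4,807.1276    16,709.0806      79,491.7211
P = 4,807.1276.
Convexity = Σ t(t+1)·PV / [P·(1+y)²] = 79,491.7211 / (4,807.1276 × 1.237656) = 13.36092.

13.361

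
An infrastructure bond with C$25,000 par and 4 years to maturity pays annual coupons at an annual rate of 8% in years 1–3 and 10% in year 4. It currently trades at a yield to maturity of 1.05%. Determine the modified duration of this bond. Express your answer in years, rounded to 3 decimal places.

3.597 years

Periodic yield y = 0.0105. First find Macaulay duration:
  t   CF        PV=CF/(1+0.0105)^t    t·PV
  1     2,000.00     1,979.2182     1,979.2182
  2     2,000.00     1,958.6524     3,917.3047
  3     2,000.00     1,938.3002     5,814.9006
  4    27,500.00    26,374.6936   105,498.7742
  Σ                 32,250.8643   117,210.1978
P = 32,250.8643; Macaulay duration = 117,210.1978 / 32,250.8643 = 3.63433 years.
Modified duration = D_Mac / (1 + y) = 3.63433 / 1.0105 = 3.59656 years.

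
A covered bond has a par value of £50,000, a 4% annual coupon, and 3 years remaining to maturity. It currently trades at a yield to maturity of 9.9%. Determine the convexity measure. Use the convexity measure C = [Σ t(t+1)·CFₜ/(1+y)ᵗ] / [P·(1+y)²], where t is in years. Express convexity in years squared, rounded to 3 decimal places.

With y = 0.099:
  t   CF        PV=CF/(1+0.099)^t    t·PV        t(t+1)·PV
  1     2,000.00     1,819.8362     1,819.8362       3,639.6724
  2     2,000.00     1,655.9019     3,311.8038       9,935.4115
  3    52,000.00    39,175.1138   117,525.3413     470,101.3652
  Σ                 42,650.8519   122,656.9814     483,676.4492
P = 42,650.8519.
Convexity = Σ t(t+1)·PV / [P·(1+y)²] = 483,676.4492 / (42,650.8519 × 1.207801) = 9.38927.

9.389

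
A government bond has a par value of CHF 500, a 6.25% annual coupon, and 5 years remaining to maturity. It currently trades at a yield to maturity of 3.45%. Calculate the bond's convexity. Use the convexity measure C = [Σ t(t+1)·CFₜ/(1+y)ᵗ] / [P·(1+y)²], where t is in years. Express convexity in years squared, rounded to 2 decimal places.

With y = 0.0345:
  t   CF        PV=CF/(1+0.0345)^t    t·PV        t(t+1)·PV
  1        31.25        30.2078        30.2078          60.4157
  2        31.25        29.2004        58.4008         175.2025
  3        31.25        28.2266        84.6798         338.7192
  4        31.25        27.2853       109.1410         545.7051
  5       531.25       448.3802     2,241.9012      13,451.4073
  Σ                    563.3003     2,524.3307      14,571.4498
P = 563.3003.
Convexity = Σ t(t+1)·PV / [P·(1+y)²] = 14,571.4498 / (563.3003 × 1.070190) = 24.17140.

24.17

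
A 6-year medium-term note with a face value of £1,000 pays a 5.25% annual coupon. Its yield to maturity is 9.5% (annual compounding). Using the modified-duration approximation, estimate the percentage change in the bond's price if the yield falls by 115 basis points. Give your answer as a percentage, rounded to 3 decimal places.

Periodic yield y = 0.095. Modified duration first:
  t   CF        PV=CF/(1+0.095)^t    t·PV
  1        52.50        47.9452        47.9452
  2        52.50        43.7856        87.5712
  3        52.50        39.9868       119.9605
  4        52.50        36.5177       146.0706
  5        52.50        33.3495       166.7473
  6     1,052.50       610.5727     3,663.4363
  Σ                    812.1574     4,231.7310
P = 812.1574; D_Mac = 5.21048 yrs; D_mod = 5.21048/(1+0.095) = 4.75843 yrs.
ΔP/P ≈ -D_mod · Δy = -4.75843 × (-0.0115) = +0.054722 = +5.4722%.

+5.472%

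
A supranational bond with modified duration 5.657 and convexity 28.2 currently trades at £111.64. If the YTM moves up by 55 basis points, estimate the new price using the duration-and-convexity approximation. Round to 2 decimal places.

Duration effect: -D_mod·Δy = -5.657 × (+0.0055) = -0.0311135
Convexity effect: ½·C·(Δy)² = 0.5 × 28.2 × (0.0055)² = +0.000426525
ΔP/P ≈ -0.0311135 + 0.000426525 = -0.030686975
New price ≈ 111.64 × (1 - 0.030686975) = 108.214106111.

£108.21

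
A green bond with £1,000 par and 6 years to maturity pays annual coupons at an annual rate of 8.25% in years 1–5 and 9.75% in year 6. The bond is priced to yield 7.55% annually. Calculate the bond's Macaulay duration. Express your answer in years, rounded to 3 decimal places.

Periodic yield y = 0.0755. Discount each cash flow and weight by its year:
  t   CF        PV=CF/(1+0.0755)^t    t·PV
  1        82.50        76.7085        76.7085
  2        82.50        71.3236       142.6472
  3        82.50        66.3167       198.9500
  4        82.50        61.6612       246.6450
  5        82.50        57.3326       286.6632
  6     1,097.50       709.1564     4,254.9385
  Σ                  1,042.4991     5,206.5523
Price P = Σ PV = 1,042.4991.
Macaulay duration = Σ(t·PV) / P = 5,206.5523 / 1,042.4991 = 4.99430 years.

4.994 years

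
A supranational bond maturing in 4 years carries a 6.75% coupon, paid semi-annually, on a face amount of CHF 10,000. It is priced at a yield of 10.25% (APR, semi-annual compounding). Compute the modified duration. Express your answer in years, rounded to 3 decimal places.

Periodic yield y = 0.05125. First find Macaulay duration:
  t   CF        PV=CF/(1+0.05125)^t    t·PV
  1       337.50       321.0464       321.0464
  2       337.50       305.3949       610.7898
  3       337.50       290.5064       871.5193
  4       337.50       276.3438     1,105.3752
  5       337.50       262.8716     1,314.3582
  6       337.50       250.0563     1,500.3375
  7       337.50       237.8656     1,665.0595
  8    10,337.50     6,930.5460    55,444.3682
  Σ                  8,874.6311    62,832.8541
P = 8,874.6311; Macaulay duration = 62,832.8541 / 8,874.6311 = 7.08005 half-year periods = 3.54003 years.
Modified duration = D_Mac / (1 + y) = 3.54003 / 1.05125 = 3.36744 years.

3.367 years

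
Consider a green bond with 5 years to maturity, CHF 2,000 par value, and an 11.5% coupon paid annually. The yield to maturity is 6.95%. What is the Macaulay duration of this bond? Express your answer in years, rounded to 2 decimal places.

Periodic yield y = 0.0695. Discount each cash flow and weight by its year:
  t   CF        PV=CF/(1+0.0695)^t    t·PV
  1       230.00       215.0538       215.0538
  2       230.00       201.0788       402.1576
  3       230.00       188.0120       564.0359
  4       230.00       175.7943       703.1770
  5     2,230.00     1,593.6793     7,968.3963
  Σ                  2,373.6180     9,852.8205
Price P = Σ PV = 2,373.6180.
Macaulay duration = Σ(t·PV) / P = 9,852.8205 / 2,373.6180 = 4.15097 years.

4.15 years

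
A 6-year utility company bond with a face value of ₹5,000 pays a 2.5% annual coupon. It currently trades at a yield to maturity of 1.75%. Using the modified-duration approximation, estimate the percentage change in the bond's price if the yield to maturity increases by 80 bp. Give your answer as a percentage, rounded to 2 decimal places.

Periodic yield y = 0.0175. Modified duration first:
  t   CF        PV=CF/(1+0.0175)^t    t·PV
  1       125.00       122.8501       122.8501
  2       125.00       120.7372       241.4744
  3       125.00       118.6607       355.9820
  4       125.00       116.6198       466.4793
  5       125.00       114.6141       573.0703
  6     5,125.00     4,618.3555    27,710.1332
  Σ                  5,211.8374    29,469.9893
P = 5,211.8374; D_Mac = 5.65443 yrs; D_mod = 5.65443/(1+0.0175) = 5.55718 yrs.
ΔP/P ≈ -D_mod · Δy = -5.55718 × (+0.008) = -0.044457 = -4.4457%.

-4.45%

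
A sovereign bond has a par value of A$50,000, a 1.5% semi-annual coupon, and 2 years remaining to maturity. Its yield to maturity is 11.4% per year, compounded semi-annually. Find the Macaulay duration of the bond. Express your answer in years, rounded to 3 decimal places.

Periodic yield y = 0.057. Discount each cash flow and weight by its period:
  t   CF        PV=CF/(1+0.057)^t    t·PV
  1       375.00       354.7777       354.7777
  2       375.00       335.6459       671.2917
  3       375.00       317.5458       952.6373
  4    50,375.00    40,356.6501   161,426.6006
  Σ                 41,364.6194   163,405.3072
Price P = Σ PV = 41,364.6194.
Macaulay duration = Σ(t·PV) / P = 163,405.3072 / 41,364.6194 = 3.95036 half-year periods.
In years: 3.95036 / 2 = 1.97518 years.

1.975 years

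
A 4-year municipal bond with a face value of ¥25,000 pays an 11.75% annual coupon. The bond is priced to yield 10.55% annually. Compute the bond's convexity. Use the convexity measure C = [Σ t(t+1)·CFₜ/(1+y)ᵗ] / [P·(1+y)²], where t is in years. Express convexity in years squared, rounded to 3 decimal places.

13.246

With y = 0.1055:
  t   CF        PV=CF/(1+0.1055)^t    t·PV        t(t+1)·PV
  1     2,937.50     2,657.1687     2,657.1687       5,314.3374
  2     2,937.50     2,403.5900     4,807.1799      14,421.5398
  3     2,937.50     2,174.2107     6,522.6322      26,090.5287
  4    27,937.50    18,704.7778    74,819.1111     374,095.5555
  Σ                 25,939.7472    88,806.0919     419,921.9614
P = 25,939.7472.
Convexity = Σ t(t+1)·PV / [P·(1+y)²] = 419,921.9614 / (25,939.7472 × 1.222130) = 13.24602.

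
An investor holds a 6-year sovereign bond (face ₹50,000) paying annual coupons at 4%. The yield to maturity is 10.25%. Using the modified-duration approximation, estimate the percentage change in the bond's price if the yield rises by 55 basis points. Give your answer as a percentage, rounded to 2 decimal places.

-2.66%

Periodic yield y = 0.1025. Modified duration first:
  t   CF        PV=CF/(1+0.1025)^t    t·PV
  1     2,000.00     1,814.0590     1,814.0590
  2     2,000.00     1,645.4049     3,290.8099
  3     2,000.00     1,492.4308     4,477.2924
  4     2,000.00     1,353.6787     5,414.7149
  5     2,000.00     1,227.8265     6,139.1325
  6    52,000.00    28,955.5457   173,733.2745
  Σ                 36,488.9457   194,869.2831
P = 36,488.9457; D_Mac = 5.34050 yrs; D_mod = 5.34050/(1+0.1025) = 4.84399 yrs.
ΔP/P ≈ -D_mod · Δy = -4.84399 × (+0.0055) = -0.026642 = -2.6642%.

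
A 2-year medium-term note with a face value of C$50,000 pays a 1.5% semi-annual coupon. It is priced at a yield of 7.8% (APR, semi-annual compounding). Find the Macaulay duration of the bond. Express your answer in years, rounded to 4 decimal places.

Periodic yield y = 0.039. Discount each cash flow and weight by its period:
  t   CF        PV=CF/(1+0.039)^t    t·PV
  1       375.00       360.9240       360.9240
  2       375.00       347.3763       694.7526
  3       375.00       334.3371     1,003.0114
  4    50,375.00    43,226.7783   172,907.1133
  Σ                 44,269.4157   174,965.8013
Price P = Σ PV = 44,269.4157.
Macaulay duration = Σ(t·PV) / P = 174,965.8013 / 44,269.4157 = 3.95230 half-year periods.
In years: 3.95230 / 2 = 1.97615 years.

1.9761 years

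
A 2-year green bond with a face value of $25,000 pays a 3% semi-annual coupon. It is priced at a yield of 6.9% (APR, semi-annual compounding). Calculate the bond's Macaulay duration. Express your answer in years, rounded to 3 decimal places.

Periodic yield y = 0.0345. Discount each cash flow and weight by its period:
  t   CF        PV=CF/(1+0.0345)^t    t·PV
  1       375.00       362.4940       362.4940
  2       375.00       350.4050       700.8100
  3       375.00       338.7192     1,016.1575
  4    25,375.00    22,155.6283    88,622.5133
  Σ                 23,207.2464    90,701.9747
Price P = Σ PV = 23,207.2464.
Macaulay duration = Σ(t·PV) / P = 90,701.9747 / 23,207.2464 = 3.90835 half-year periods.
In years: 3.90835 / 2 = 1.95417 years.

1.954 years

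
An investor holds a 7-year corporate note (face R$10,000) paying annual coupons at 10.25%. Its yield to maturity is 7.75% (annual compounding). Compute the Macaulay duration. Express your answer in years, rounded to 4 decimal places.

5.4312 years

Periodic yield y = 0.0775. Discount each cash flow and weight by its year:
  t   CF        PV=CF/(1+0.0775)^t    t·PV
  1     1,025.00       951.2761       951.2761
  2     1,025.00       882.8549     1,765.7097
  3     1,025.00       819.3549     2,458.0646
  4     1,025.00       760.4221     3,041.6885
  5     1,025.00       705.7282     3,528.6410
  6     1,025.00       654.9682     3,929.8090
  7    11,025.00     6,538.1916    45,767.3415
  Σ                 11,312.7959    61,442.5304
Price P = Σ PV = 11,312.7959.
Macaulay duration = Σ(t·PV) / P = 61,442.5304 / 11,312.7959 = 5.43124 years.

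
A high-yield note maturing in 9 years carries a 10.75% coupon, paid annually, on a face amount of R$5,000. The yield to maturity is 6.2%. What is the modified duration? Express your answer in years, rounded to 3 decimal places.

Periodic yield y = 0.062. First find Macaulay duration:
  t   CF        PV=CF/(1+0.062)^t    t·PV
  1       537.50       506.1205       506.1205
  2       537.50       476.5730       953.1460
  3       537.50       448.7505     1,346.2514
  4       537.50       422.5522     1,690.2089
  5       537.50       397.8835     1,989.4173
  6       537.50       374.6549     2,247.9291
  7       537.50       352.7824     2,469.4765
  8       537.50       332.1868     2,657.4942
  9     5,537.50     3,222.5012    29,002.5109
  Σ                  6,534.0049    42,862.5548
P = 6,534.0049; Macaulay duration = 42,862.5548 / 6,534.0049 = 6.55992 years.
Modified duration = D_Mac / (1 + y) = 6.55992 / 1.062 = 6.17695 years.

6.177 years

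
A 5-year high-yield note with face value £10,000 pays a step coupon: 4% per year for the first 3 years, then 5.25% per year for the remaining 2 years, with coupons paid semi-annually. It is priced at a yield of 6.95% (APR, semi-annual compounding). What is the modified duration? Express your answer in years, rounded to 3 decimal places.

4.387 years

Periodic yield y = 0.03475. First find Macaulay duration:
  t   CF        PV=CF/(1+0.03475)^t    t·PV
  1       200.00       193.2834       193.2834
  2       200.00       186.7924       373.5847
  3       200.00       180.5193       541.5580
  4       200.00       174.4569       697.8278
  5       200.00       168.5982       842.9908
  6       200.00       162.9361       977.6168
  7       262.50       206.6718     1,446.7027
  8       262.50       199.7312     1,597.8493
  9       262.50       193.0236     1,737.2123
  10   10,262.50     7,292.8758    72,928.7583
  Σ                  8,958.8887    81,337.3841
P = 8,958.8887; Macaulay duration = 81,337.3841 / 8,958.8887 = 9.07896 half-year periods = 4.53948 years.
Modified duration = D_Mac / (1 + y) = 4.53948 / 1.03475 = 4.38703 years.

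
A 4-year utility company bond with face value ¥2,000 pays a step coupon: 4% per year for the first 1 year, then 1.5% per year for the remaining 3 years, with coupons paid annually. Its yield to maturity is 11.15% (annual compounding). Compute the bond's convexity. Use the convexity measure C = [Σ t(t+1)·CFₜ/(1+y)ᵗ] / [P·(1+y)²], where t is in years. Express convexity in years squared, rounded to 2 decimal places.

15.18

With y = 0.1115:
  t   CF        PV=CF/(1+0.1115)^t    t·PV        t(t+1)·PV
  1        80.00        71.9748        71.9748         143.9496
  2        30.00        24.2830        48.5660         145.6980
  3        30.00        21.8471        65.5412         262.1646
  4     2,030.00     1,330.0200     5,320.0800      26,600.3999
  Σ                  1,448.1249     5,506.1619      27,152.2121
P = 1,448.1249.
Convexity = Σ t(t+1)·PV / [P·(1+y)²] = 27,152.2121 / (1,448.1249 × 1.235432) = 15.17680.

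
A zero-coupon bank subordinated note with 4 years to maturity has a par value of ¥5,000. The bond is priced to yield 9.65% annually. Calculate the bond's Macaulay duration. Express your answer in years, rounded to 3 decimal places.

A zero-coupon bond has a single cash flow at maturity, so its Macaulay duration equals its maturity: 4 years.

4.000 years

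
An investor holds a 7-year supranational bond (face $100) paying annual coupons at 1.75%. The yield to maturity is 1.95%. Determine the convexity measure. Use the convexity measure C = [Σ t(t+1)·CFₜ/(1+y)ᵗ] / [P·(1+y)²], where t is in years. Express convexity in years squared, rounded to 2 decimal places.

50.26

With y = 0.0195:
  t   CF        PV=CF/(1+0.0195)^t    t·PV        t(t+1)·PV
  1         1.75         1.7165         1.7165           3.4331
  2         1.75         1.6837         3.3674          10.1022
  3         1.75         1.6515         4.9545          19.8179
  4         1.75         1.6199         6.4796          32.3981
  5         1.75         1.5889         7.9446          47.6676
  6         1.75         1.5585         9.3512          65.4582
  7       101.75        88.8840       622.1883       4,977.5065
  Σ                     98.7031       656.0021       5,156.3834
P = 98.7031.
Convexity = Σ t(t+1)·PV / [P·(1+y)²] = 5,156.3834 / (98.7031 × 1.039380) = 50.26202.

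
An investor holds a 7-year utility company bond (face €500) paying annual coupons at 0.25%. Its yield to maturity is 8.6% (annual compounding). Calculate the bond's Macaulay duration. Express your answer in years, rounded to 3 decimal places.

6.926 years

Periodic yield y = 0.086. Discount each cash flow and weight by its year:
  t   CF        PV=CF/(1+0.086)^t    t·PV
  1         1.25         1.1510         1.1510
  2         1.25         1.0599         2.1197
  3         1.25         0.9759         2.9278
  4         1.25         0.8987         3.5946
  5         1.25         0.8275         4.1374
  6         1.25         0.7620         4.5717
  7       501.25       281.3492     1,969.4441
  Σ                    287.0241     1,987.9464
Price P = Σ PV = 287.0241.
Macaulay duration = Σ(t·PV) / P = 1,987.9464 / 287.0241 = 6.92606 years.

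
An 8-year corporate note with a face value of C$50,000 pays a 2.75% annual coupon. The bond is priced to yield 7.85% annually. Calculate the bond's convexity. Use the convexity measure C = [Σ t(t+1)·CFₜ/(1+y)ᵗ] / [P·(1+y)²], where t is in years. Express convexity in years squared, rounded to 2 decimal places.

53.01

With y = 0.0785:
  t   CF        PV=CF/(1+0.0785)^t    t·PV        t(t+1)·PV
  1     1,375.00     1,274.9189     1,274.9189       2,549.8377
  2     1,375.00     1,182.1223     2,364.2445       7,092.7336
  3     1,375.00     1,096.0800     3,288.2400      13,152.9599
  4     1,375.00     1,016.3004     4,065.2016      20,326.0082
  5     1,375.00       942.3277     4,711.6384      28,269.8306
  6     1,375.00       873.7392     5,242.4350      36,697.0448
  7     1,375.00       810.1429     5,671.0006      45,368.0047
  8    51,375.00    28,066.6539   224,533.2313   2,020,799.0815
  Σ                 35,262.2852   251,150.9103   2,174,255.5009
P = 35,262.2852.
Convexity = Σ t(t+1)·PV / [P·(1+y)²] = 2,174,255.5009 / (35,262.2852 × 1.163162) = 53.01025.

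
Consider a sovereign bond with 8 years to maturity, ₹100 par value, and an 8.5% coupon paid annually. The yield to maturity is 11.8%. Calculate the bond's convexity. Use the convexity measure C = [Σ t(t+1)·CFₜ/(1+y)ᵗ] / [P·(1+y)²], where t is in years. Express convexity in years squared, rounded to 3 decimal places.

With y = 0.118:
  t   CF        PV=CF/(1+0.118)^t    t·PV        t(t+1)·PV
  1         8.50         7.6029         7.6029          15.2057
  2         8.50         6.8004        13.6008          40.8025
  3         8.50         6.0827        18.2480          72.9919
  4         8.50         5.4407        21.7626         108.8132
  5         8.50         4.8664        24.3321         145.9927
  6         8.50         4.3528        26.1168         182.8173
  7         8.50         3.8934        27.2536         218.0290
  8       108.50        44.4524       355.6193       3,200.5735
  Σ                     83.4916       494.5361       3,985.2259
P = 83.4916.
Convexity = Σ t(t+1)·PV / [P·(1+y)²] = 3,985.2259 / (83.4916 × 1.249924) = 38.18797.

38.188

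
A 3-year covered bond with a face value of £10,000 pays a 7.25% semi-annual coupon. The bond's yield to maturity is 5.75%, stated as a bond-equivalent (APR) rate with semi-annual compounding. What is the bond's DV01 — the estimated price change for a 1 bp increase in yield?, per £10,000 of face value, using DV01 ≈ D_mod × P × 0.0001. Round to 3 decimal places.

£2.788

Periodic yield y = 0.02875.
  t   CF        PV=CF/(1+0.02875)^t    t·PV
  1       362.50       352.3694       352.3694
  2       362.50       342.5219       685.0438
  3       362.50       332.9496       998.8487
  4       362.50       323.6448     1,294.5792
  5       362.50       314.6000     1,573.0002
  6    10,362.50     8,741.8924    52,451.3541
  Σ                 10,407.9780    57,355.1953
P = 10,407.9780; D_Mac = 5.51070 half-year periods = 2.75535 yrs; D_mod = 2.67835 yrs.
DV01 ≈ 2.67835 × 10,407.9780 × 0.0001 = 2.787616.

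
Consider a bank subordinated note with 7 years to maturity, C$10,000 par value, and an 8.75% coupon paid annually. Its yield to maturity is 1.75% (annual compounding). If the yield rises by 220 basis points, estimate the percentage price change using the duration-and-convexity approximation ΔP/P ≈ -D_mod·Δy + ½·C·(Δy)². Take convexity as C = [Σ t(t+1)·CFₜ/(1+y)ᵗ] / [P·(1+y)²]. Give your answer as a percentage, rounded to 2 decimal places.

-11.52%

With y = 0.0175:
  t   CF        PV=CF/(1+0.0175)^t    t·PV        t(t+1)·PV
  1       875.00       859.9509       859.9509       1,719.9017
  2       875.00       845.1606     1,690.3211       5,070.9633
  3       875.00       830.6246     2,491.8739       9,967.4954
  4       875.00       816.3387     3,265.3548      16,326.7738
  5       875.00       802.2985     4,011.4923      24,068.9541
  6       875.00       788.4997     4,730.9983      33,116.9884
  7    10,875.00     9,631.3761    67,419.6324     539,357.0594
  Σ                 14,574.2490    84,469.6237     629,628.1361
P = 14,574.2490; D_Mac = 5.79581 yrs; D_mod = 5.69613 yrs; C = 41.72815.
Duration effect: -5.69613 × (+0.022) = -0.125315
Convexity effect: 0.5 × 41.72815 × (0.022)² = +0.0100982
ΔP/P ≈ -0.125315 + 0.0100982 = -0.115217 = -11.5217%.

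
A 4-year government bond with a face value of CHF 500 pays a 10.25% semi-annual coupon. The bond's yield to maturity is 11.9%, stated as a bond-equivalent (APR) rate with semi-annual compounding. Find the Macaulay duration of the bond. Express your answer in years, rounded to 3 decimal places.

3.361 years

Periodic yield y = 0.0595. Discount each cash flow and weight by its period:
  t   CF        PV=CF/(1+0.0595)^t    t·PV
  1       25.625        24.1859        24.1859
  2       25.625        22.8277        45.6554
  3       25.625        21.5457        64.6372
  4       25.625        20.3357        81.3430
  5       25.625        19.1937        95.9686
  6       25.625        18.1158       108.6949
  7       25.625        17.0985       119.6893
  8      525.625       331.0307     2,648.2459
  Σ                    474.3338     3,188.4202
Price P = Σ PV = 474.3338.
Macaulay duration = Σ(t·PV) / P = 3,188.4202 / 474.3338 = 6.72189 half-year periods.
In years: 6.72189 / 2 = 3.36095 years.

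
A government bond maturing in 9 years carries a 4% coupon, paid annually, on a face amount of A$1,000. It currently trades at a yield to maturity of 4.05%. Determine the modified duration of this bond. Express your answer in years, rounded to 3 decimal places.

Periodic yield y = 0.0405. First find Macaulay duration:
  t   CF        PV=CF/(1+0.0405)^t    t·PV
  1        40.00        38.4431        38.4431
  2        40.00        36.9467        73.8934
  3        40.00        35.5086       106.5258
  4        40.00        34.1265       136.5060
  5        40.00        32.7982       163.9908
  6        40.00        31.5215       189.1293
  7        40.00        30.2946       212.0623
  8        40.00        29.1154       232.9235
  9     1,040.00       727.5362     6,547.8254
  Σ                    996.2908     7,701.2995
P = 996.2908; Macaulay duration = 7,701.2995 / 996.2908 = 7.72997 years.
Modified duration = D_Mac / (1 + y) = 7.72997 / 1.0405 = 7.42909 years.

7.429 years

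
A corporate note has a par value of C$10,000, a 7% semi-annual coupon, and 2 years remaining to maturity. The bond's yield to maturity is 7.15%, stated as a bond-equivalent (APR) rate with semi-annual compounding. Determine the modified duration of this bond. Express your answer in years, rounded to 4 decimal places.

Periodic yield y = 0.03575. First find Macaulay duration:
  t   CF        PV=CF/(1+0.03575)^t    t·PV
  1       350.00       337.9194       337.9194
  2       350.00       326.2557       652.5115
  3       350.00       314.9947       944.9840
  4    10,350.00     8,993.3311    35,973.3243
  Σ                  9,972.5009    37,908.7392
P = 9,972.5009; Macaulay duration = 37,908.7392 / 9,972.5009 = 3.80133 half-year periods = 1.90066 years.
Modified duration = D_Mac / (1 + y) = 1.90066 / 1.03575 = 1.83506 years.

1.8351 years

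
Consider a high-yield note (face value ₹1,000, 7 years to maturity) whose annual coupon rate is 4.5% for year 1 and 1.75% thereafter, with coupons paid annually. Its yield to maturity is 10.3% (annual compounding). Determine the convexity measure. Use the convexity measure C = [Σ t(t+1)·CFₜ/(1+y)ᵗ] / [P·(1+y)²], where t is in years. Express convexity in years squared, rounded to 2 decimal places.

With y = 0.103:
  t   CF        PV=CF/(1+0.103)^t    t·PV        t(t+1)·PV
  1        45.00        40.7978        40.7978          81.5956
  2        17.50        14.3842        28.7685          86.3055
  3        17.50        13.0410        39.1231         156.4922
  4        17.50        11.8232        47.2929         236.4645
  5        17.50        10.7192        53.5958         321.5746
  6        17.50         9.7182        58.3091         408.1636
  7     1,017.50       512.2781     3,585.9470      28,687.5763
  Σ                    612.7618     3,853.8342      29,978.1723
P = 612.7618.
Convexity = Σ t(t+1)·PV / [P·(1+y)²] = 29,978.1723 / (612.7618 × 1.216609) = 40.21263.

40.21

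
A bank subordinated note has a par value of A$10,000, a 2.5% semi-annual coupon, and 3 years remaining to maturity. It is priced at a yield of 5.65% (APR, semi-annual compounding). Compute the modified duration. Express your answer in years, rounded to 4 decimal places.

2.8241 years

Periodic yield y = 0.02825. First find Macaulay duration:
  t   CF        PV=CF/(1+0.02825)^t    t·PV
  1       125.00       121.5658       121.5658
  2       125.00       118.2259       236.4518
  3       125.00       114.9778       344.9333
  4       125.00       111.8189       447.2755
  5       125.00       108.7468       543.7339
  6    10,125.00     8,566.4863    51,398.9176
  Σ                  9,141.8213    53,092.8779
P = 9,141.8213; Macaulay duration = 53,092.8779 / 9,141.8213 = 5.80769 half-year periods = 2.90385 years.
Modified duration = D_Mac / (1 + y) = 2.90385 / 1.02825 = 2.82407 years.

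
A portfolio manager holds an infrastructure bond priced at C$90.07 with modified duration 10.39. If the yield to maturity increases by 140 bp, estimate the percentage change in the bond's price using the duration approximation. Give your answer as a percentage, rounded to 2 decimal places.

Duration approximation: ΔP/P ≈ -D_mod · Δy = -10.39 × (+0.014) = -0.145460.
As a percentage: -14.5460%.

-14.55%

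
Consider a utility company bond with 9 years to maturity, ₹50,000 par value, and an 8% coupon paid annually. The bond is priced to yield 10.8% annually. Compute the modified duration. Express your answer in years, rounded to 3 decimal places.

Periodic yield y = 0.108. First find Macaulay duration:
  t   CF        PV=CF/(1+0.108)^t    t·PV
  1     4,000.00     3,610.1083     3,610.1083
  2     4,000.00     3,258.2205     6,516.4410
  3     4,000.00     2,940.6322     8,821.8966
  4     4,000.00     2,654.0002    10,616.0008
  5     4,000.00     2,395.3070    11,976.5352
  6     4,000.00     2,161.8295    12,970.9767
  7     4,000.00     1,951.1096    13,657.7673
  8     4,000.00     1,760.9293    14,087.4340
  9    54,000.00    21,455.3655   193,098.2891
  Σ                 42,187.5020   275,355.4489
P = 42,187.5020; Macaulay duration = 275,355.4489 / 42,187.5020 = 6.52694 years.
Modified duration = D_Mac / (1 + y) = 6.52694 / 1.108 = 5.89074 years.

5.891 years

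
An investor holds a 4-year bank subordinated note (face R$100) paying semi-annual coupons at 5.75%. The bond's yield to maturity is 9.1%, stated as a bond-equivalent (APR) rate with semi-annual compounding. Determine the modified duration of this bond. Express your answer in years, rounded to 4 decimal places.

Periodic yield y = 0.0455. First find Macaulay duration:
  t   CF        PV=CF/(1+0.0455)^t    t·PV
  1        2.875         2.7499         2.7499
  2        2.875         2.6302         5.2604
  3        2.875         2.5157         7.5472
  4        2.875         2.4063         9.6250
  5        2.875         2.3015        11.5077
  6        2.875         2.2014        13.2082
  7        2.875         2.1056        14.7390
  8      102.875        72.0639       576.5109
  Σ                     88.9744       641.1484
P = 88.9744; Macaulay duration = 641.1484 / 88.9744 = 7.20598 half-year periods = 3.60299 years.
Modified duration = D_Mac / (1 + y) = 3.60299 / 1.0455 = 3.44619 years.

3.4462 years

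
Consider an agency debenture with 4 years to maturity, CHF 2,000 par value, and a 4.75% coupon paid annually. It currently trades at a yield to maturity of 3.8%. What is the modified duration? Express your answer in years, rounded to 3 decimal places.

Periodic yield y = 0.038. First find Macaulay duration:
  t   CF        PV=CF/(1+0.038)^t    t·PV
  1        95.00        91.5222        91.5222
  2        95.00        88.1716       176.3433
  3        95.00        84.9438       254.8313
  4     2,095.00     1,804.6568     7,218.6270
  Σ                  2,069.2943     7,741.3238
P = 2,069.2943; Macaulay duration = 7,741.3238 / 2,069.2943 = 3.74105 years.
Modified duration = D_Mac / (1 + y) = 3.74105 / 1.038 = 3.60409 years.

3.604 years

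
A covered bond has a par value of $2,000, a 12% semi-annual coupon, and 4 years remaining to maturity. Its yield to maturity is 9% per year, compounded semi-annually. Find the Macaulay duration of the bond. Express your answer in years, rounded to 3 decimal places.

3.328 years

Periodic yield y = 0.045. Discount each cash flow and weight by its period:
  t   CF        PV=CF/(1+0.045)^t    t·PV
  1       120.00       114.8325       114.8325
  2       120.00       109.8876       219.7752
  3       120.00       105.1556       315.4668
  4       120.00       100.6274       402.5094
  5       120.00        96.2941       481.4706
  6       120.00        92.1475       552.8849
  7       120.00        88.1794       617.2559
  8     2,120.00     1,490.7525    11,926.0198
  Σ                  2,197.8766    14,630.2152
Price P = Σ PV = 2,197.8766.
Macaulay duration = Σ(t·PV) / P = 14,630.2152 / 2,197.8766 = 6.65652 half-year periods.
In years: 6.65652 / 2 = 3.32826 years.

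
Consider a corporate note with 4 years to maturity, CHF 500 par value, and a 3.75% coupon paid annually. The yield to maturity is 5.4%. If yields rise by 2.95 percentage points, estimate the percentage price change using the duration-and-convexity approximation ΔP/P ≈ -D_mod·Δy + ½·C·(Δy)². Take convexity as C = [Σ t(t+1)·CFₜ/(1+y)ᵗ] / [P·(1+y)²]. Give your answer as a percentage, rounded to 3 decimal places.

With y = 0.054:
  t   CF        PV=CF/(1+0.054)^t    t·PV        t(t+1)·PV
  1        18.75        17.7894        17.7894          35.5787
  2        18.75        16.8780        33.7559         101.2678
  3        18.75        16.0132        48.0397         192.1590
  4       518.75       420.3351     1,681.3404       8,406.7022
  Σ                    471.0157     1,780.9255       8,735.7077
P = 471.0157; D_Mac = 3.78103 yrs; D_mod = 3.58732 yrs; C = 16.69481.
Duration effect: -3.58732 × (+0.0295) = -0.105826
Convexity effect: 0.5 × 16.69481 × (0.0295)² = +0.0072643
ΔP/P ≈ -0.105826 + 0.0072643 = -0.098562 = -9.8562%.

-9.856%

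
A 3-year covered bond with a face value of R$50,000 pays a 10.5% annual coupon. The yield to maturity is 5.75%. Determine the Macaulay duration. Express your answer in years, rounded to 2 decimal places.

2.74 years

Periodic yield y = 0.0575. Discount each cash flow and weight by its year:
  t   CF        PV=CF/(1+0.0575)^t    t·PV
  1     5,250.00     4,964.5390     4,964.5390
  2     5,250.00     4,694.5995     9,389.1991
  3    55,250.00    46,718.7435   140,156.2306
  Σ                 56,377.8821   154,509.9687
Price P = Σ PV = 56,377.8821.
Macaulay duration = Σ(t·PV) / P = 154,509.9687 / 56,377.8821 = 2.74061 years.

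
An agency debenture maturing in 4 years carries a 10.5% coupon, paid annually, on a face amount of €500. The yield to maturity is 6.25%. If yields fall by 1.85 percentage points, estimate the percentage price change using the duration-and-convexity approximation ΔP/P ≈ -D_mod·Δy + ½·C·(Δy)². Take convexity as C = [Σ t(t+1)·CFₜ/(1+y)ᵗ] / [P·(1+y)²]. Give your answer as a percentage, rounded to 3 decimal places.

+6.352%

With y = 0.0625:
  t   CF        PV=CF/(1+0.0625)^t    t·PV        t(t+1)·PV
  1        52.50        49.4118        49.4118          98.8235
  2        52.50        46.5052        93.0104         279.0311
  3        52.50        43.7696       131.3088         525.2351
  4       552.50       433.5274     1,734.1095       8,670.5475
  Σ                    573.2139     2,007.8404       9,573.6373
P = 573.2139; D_Mac = 3.50278 yrs; D_mod = 3.29673 yrs; C = 14.79457.
Duration effect: -3.29673 × (-0.0185) = +0.060990
Convexity effect: 0.5 × 14.79457 × (-0.0185)² = +0.0025317
ΔP/P ≈ +0.060990 + 0.0025317 = +0.063521 = +6.3521%.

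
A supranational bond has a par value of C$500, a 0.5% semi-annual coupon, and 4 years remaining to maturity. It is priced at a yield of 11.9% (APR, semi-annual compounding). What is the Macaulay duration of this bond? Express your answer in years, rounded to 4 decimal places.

3.9542 years

Periodic yield y = 0.0595. Discount each cash flow and weight by its period:
  t   CF        PV=CF/(1+0.0595)^t    t·PV
  1         1.25         1.1798         1.1798
  2         1.25         1.1135         2.2271
  3         1.25         1.0510         3.1530
  4         1.25         0.9920         3.9679
  5         1.25         0.9363         4.6814
  6         1.25         0.8837         5.3022
  7         1.25         0.8341         5.8385
  8       501.25       315.6797     2,525.4378
  Σ                    322.6701     2,551.7878
Price P = Σ PV = 322.6701.
Macaulay duration = Σ(t·PV) / P = 2,551.7878 / 322.6701 = 7.90835 half-year periods.
In years: 7.90835 / 2 = 3.95417 years.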